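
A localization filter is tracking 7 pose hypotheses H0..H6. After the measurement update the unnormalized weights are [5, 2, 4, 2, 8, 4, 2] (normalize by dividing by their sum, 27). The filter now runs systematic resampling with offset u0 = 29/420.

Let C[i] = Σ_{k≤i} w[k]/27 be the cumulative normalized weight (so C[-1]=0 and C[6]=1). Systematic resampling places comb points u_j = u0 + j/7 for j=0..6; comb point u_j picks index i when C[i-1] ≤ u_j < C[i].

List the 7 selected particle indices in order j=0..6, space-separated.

0 1 2 4 4 5 6

C = [5/27, 7/27, 11/27, 13/27, 7/9, 25/27, 1]
j=0: u_0=29/420 ∈ [0, 5/27) → index 0
j=1: u_1=89/420 ∈ [5/27, 7/27) → index 1
j=2: u_2=149/420 ∈ [7/27, 11/27) → index 2
j=3: u_3=209/420 ∈ [13/27, 7/9) → index 4
j=4: u_4=269/420 ∈ [13/27, 7/9) → index 4
j=5: u_5=47/60 ∈ [7/9, 25/27) → index 5
j=6: u_6=389/420 ∈ [25/27, 1) → index 6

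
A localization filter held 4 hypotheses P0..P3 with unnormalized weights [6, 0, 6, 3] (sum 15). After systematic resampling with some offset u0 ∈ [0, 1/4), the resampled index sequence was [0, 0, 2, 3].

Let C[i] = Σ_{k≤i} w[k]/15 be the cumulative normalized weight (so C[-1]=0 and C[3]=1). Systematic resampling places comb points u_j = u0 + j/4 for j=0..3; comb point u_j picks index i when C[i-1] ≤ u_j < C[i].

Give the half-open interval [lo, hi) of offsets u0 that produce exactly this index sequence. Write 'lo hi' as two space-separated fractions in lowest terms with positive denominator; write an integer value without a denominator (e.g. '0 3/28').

C = [2/5, 2/5, 4/5, 1]
j=0 picked index 0: u0 ∈ [0, 2/5)
j=1 picked index 0: u0 ∈ [-1/4, 3/20)
j=2 picked index 2: u0 ∈ [-1/10, 3/10)
j=3 picked index 3: u0 ∈ [1/20, 1/4)
intersection: [1/20, 3/20)

1/20 3/20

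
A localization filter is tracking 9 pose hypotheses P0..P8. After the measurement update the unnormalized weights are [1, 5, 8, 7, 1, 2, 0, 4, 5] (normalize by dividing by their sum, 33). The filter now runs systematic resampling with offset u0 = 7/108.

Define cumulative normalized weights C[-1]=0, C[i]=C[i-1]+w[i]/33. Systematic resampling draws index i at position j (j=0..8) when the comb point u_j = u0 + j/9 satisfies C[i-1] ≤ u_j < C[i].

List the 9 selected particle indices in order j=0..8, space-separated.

1 1 2 2 3 3 7 7 8

C = [1/33, 2/11, 14/33, 7/11, 2/3, 8/11, 8/11, 28/33, 1]
j=0: u_0=7/108 ∈ [1/33, 2/11) → index 1
j=1: u_1=19/108 ∈ [1/33, 2/11) → index 1
j=2: u_2=31/108 ∈ [2/11, 14/33) → index 2
j=3: u_3=43/108 ∈ [2/11, 14/33) → index 2
j=4: u_4=55/108 ∈ [14/33, 7/11) → index 3
j=5: u_5=67/108 ∈ [14/33, 7/11) → index 3
j=6: u_6=79/108 ∈ [8/11, 28/33) → index 7
j=7: u_7=91/108 ∈ [8/11, 28/33) → index 7
j=8: u_8=103/108 ∈ [28/33, 1) → index 8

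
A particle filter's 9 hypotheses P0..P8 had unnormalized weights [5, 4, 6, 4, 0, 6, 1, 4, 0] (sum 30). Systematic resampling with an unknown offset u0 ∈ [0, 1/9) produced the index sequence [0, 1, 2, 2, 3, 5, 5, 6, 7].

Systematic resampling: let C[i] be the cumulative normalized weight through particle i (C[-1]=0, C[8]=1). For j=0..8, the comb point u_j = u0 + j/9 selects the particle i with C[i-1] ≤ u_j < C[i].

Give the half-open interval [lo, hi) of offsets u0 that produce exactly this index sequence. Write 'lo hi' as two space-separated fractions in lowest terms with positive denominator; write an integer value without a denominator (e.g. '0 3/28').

C = [1/6, 3/10, 1/2, 19/30, 19/30, 5/6, 13/15, 1, 1]
j=0 picked index 0: u0 ∈ [0, 1/6)
j=1 picked index 1: u0 ∈ [1/18, 17/90)
j=2 picked index 2: u0 ∈ [7/90, 5/18)
j=3 picked index 2: u0 ∈ [-1/30, 1/6)
j=4 picked index 3: u0 ∈ [1/18, 17/90)
j=5 picked index 5: u0 ∈ [7/90, 5/18)
j=6 picked index 5: u0 ∈ [-1/30, 1/6)
j=7 picked index 6: u0 ∈ [1/18, 4/45)
j=8 picked index 7: u0 ∈ [-1/45, 1/9)
intersection: [7/90, 4/45)

7/90 4/45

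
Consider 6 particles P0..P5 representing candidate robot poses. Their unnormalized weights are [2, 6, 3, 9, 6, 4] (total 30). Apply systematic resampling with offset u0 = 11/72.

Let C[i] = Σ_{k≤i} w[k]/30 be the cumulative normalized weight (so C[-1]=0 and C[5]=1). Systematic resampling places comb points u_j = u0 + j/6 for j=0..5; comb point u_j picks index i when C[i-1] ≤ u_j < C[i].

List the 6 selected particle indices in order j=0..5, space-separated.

1 2 3 3 4 5

C = [1/15, 4/15, 11/30, 2/3, 13/15, 1]
j=0: u_0=11/72 ∈ [1/15, 4/15) → index 1
j=1: u_1=23/72 ∈ [4/15, 11/30) → index 2
j=2: u_2=35/72 ∈ [11/30, 2/3) → index 3
j=3: u_3=47/72 ∈ [11/30, 2/3) → index 3
j=4: u_4=59/72 ∈ [2/3, 13/15) → index 4
j=5: u_5=71/72 ∈ [13/15, 1) → index 5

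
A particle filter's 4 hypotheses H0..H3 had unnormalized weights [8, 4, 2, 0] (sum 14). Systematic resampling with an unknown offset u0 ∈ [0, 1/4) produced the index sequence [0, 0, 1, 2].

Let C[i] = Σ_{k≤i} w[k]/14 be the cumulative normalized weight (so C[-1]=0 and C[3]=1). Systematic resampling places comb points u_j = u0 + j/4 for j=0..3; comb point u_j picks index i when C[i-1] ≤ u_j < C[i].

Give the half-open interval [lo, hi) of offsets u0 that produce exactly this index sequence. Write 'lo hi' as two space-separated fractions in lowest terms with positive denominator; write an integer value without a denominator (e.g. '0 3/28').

C = [4/7, 6/7, 1, 1]
j=0 picked index 0: u0 ∈ [0, 4/7)
j=1 picked index 0: u0 ∈ [-1/4, 9/28)
j=2 picked index 1: u0 ∈ [1/14, 5/14)
j=3 picked index 2: u0 ∈ [3/28, 1/4)
intersection: [3/28, 1/4)

3/28 1/4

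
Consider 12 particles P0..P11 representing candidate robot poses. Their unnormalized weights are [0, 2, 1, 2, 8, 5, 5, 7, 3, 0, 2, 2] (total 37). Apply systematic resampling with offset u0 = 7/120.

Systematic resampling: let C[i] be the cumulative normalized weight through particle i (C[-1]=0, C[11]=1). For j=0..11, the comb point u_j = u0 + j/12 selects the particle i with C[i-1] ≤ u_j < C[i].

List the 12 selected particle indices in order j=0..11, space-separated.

2 4 4 4 5 5 6 7 7 7 8 11

C = [0, 2/37, 3/37, 5/37, 13/37, 18/37, 23/37, 30/37, 33/37, 33/37, 35/37, 1]
j=0: u_0=7/120 ∈ [2/37, 3/37) → index 2
j=1: u_1=17/120 ∈ [5/37, 13/37) → index 4
j=2: u_2=9/40 ∈ [5/37, 13/37) → index 4
j=3: u_3=37/120 ∈ [5/37, 13/37) → index 4
j=4: u_4=47/120 ∈ [13/37, 18/37) → index 5
j=5: u_5=19/40 ∈ [13/37, 18/37) → index 5
j=6: u_6=67/120 ∈ [18/37, 23/37) → index 6
j=7: u_7=77/120 ∈ [23/37, 30/37) → index 7
j=8: u_8=29/40 ∈ [23/37, 30/37) → index 7
j=9: u_9=97/120 ∈ [23/37, 30/37) → index 7
j=10: u_10=107/120 ∈ [30/37, 33/37) → index 8
j=11: u_11=39/40 ∈ [35/37, 1) → index 11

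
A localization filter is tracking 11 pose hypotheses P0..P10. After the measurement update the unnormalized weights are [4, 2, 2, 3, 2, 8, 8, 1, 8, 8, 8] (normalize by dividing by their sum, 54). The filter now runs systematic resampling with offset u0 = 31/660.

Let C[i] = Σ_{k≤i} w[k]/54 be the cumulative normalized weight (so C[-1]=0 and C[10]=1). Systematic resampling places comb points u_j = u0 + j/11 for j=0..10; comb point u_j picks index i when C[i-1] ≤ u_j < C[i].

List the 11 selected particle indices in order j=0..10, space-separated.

0 2 4 5 6 6 8 8 9 10 10

C = [2/27, 1/9, 4/27, 11/54, 13/54, 7/18, 29/54, 5/9, 19/27, 23/27, 1]
j=0: u_0=31/660 ∈ [0, 2/27) → index 0
j=1: u_1=91/660 ∈ [1/9, 4/27) → index 2
j=2: u_2=151/660 ∈ [11/54, 13/54) → index 4
j=3: u_3=211/660 ∈ [13/54, 7/18) → index 5
j=4: u_4=271/660 ∈ [7/18, 29/54) → index 6
j=5: u_5=331/660 ∈ [7/18, 29/54) → index 6
j=6: u_6=391/660 ∈ [5/9, 19/27) → index 8
j=7: u_7=41/60 ∈ [5/9, 19/27) → index 8
j=8: u_8=511/660 ∈ [19/27, 23/27) → index 9
j=9: u_9=571/660 ∈ [23/27, 1) → index 10
j=10: u_10=631/660 ∈ [23/27, 1) → index 10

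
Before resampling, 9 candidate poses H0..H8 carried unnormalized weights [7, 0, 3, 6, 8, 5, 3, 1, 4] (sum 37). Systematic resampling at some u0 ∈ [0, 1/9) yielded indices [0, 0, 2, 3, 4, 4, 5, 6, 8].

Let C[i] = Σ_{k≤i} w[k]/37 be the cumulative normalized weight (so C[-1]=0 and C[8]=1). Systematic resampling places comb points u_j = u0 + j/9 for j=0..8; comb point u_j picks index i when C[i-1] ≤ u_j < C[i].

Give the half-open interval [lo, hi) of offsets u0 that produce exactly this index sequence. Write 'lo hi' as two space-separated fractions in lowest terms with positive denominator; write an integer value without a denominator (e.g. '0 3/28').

2/333 16/333

C = [7/37, 7/37, 10/37, 16/37, 24/37, 29/37, 32/37, 33/37, 1]
j=0 picked index 0: u0 ∈ [0, 7/37)
j=1 picked index 0: u0 ∈ [-1/9, 26/333)
j=2 picked index 2: u0 ∈ [-11/333, 16/333)
j=3 picked index 3: u0 ∈ [-7/111, 11/111)
j=4 picked index 4: u0 ∈ [-4/333, 68/333)
j=5 picked index 4: u0 ∈ [-41/333, 31/333)
j=6 picked index 5: u0 ∈ [-2/111, 13/111)
j=7 picked index 6: u0 ∈ [2/333, 29/333)
j=8 picked index 8: u0 ∈ [1/333, 1/9)
intersection: [2/333, 16/333)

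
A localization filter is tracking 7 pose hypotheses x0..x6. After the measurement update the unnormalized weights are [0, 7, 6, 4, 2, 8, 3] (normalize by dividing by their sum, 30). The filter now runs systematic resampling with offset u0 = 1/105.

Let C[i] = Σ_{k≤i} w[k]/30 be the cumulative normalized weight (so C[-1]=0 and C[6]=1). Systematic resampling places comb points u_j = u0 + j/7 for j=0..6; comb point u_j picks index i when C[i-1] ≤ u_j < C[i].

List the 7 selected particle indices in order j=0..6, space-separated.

C = [0, 7/30, 13/30, 17/30, 19/30, 9/10, 1]
j=0: u_0=1/105 ∈ [0, 7/30) → index 1
j=1: u_1=16/105 ∈ [0, 7/30) → index 1
j=2: u_2=31/105 ∈ [7/30, 13/30) → index 2
j=3: u_3=46/105 ∈ [13/30, 17/30) → index 3
j=4: u_4=61/105 ∈ [17/30, 19/30) → index 4
j=5: u_5=76/105 ∈ [19/30, 9/10) → index 5
j=6: u_6=13/15 ∈ [19/30, 9/10) → index 5

1 1 2 3 4 5 5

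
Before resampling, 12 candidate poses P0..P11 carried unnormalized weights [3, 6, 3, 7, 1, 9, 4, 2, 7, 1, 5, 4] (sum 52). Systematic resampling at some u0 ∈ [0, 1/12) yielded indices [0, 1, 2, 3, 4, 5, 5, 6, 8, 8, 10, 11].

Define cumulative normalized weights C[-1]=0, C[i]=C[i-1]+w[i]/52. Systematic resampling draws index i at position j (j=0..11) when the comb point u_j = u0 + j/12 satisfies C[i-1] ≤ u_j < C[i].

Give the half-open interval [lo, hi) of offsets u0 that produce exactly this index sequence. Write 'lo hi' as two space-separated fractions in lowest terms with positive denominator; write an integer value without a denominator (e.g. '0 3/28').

C = [3/52, 9/52, 3/13, 19/52, 5/13, 29/52, 33/52, 35/52, 21/26, 43/52, 12/13, 1]
j=0 picked index 0: u0 ∈ [0, 3/52)
j=1 picked index 1: u0 ∈ [-1/39, 7/78)
j=2 picked index 2: u0 ∈ [1/156, 5/78)
j=3 picked index 3: u0 ∈ [-1/52, 3/26)
j=4 picked index 4: u0 ∈ [5/156, 2/39)
j=5 picked index 5: u0 ∈ [-5/156, 11/78)
j=6 picked index 5: u0 ∈ [-3/26, 3/52)
j=7 picked index 6: u0 ∈ [-1/39, 2/39)
j=8 picked index 8: u0 ∈ [1/156, 11/78)
j=9 picked index 8: u0 ∈ [-1/13, 3/52)
j=10 picked index 10: u0 ∈ [-1/156, 7/78)
j=11 picked index 11: u0 ∈ [1/156, 1/12)
intersection: [5/156, 2/39)

5/156 2/39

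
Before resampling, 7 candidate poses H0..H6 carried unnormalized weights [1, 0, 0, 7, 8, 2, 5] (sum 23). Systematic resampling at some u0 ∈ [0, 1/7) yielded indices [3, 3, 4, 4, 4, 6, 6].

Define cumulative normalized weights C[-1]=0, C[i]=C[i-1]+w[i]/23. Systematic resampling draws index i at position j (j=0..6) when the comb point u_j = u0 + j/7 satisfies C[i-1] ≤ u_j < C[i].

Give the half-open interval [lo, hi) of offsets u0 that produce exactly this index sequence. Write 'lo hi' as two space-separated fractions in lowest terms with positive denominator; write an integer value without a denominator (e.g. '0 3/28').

11/161 20/161

C = [1/23, 1/23, 1/23, 8/23, 16/23, 18/23, 1]
j=0 picked index 3: u0 ∈ [1/23, 8/23)
j=1 picked index 3: u0 ∈ [-16/161, 33/161)
j=2 picked index 4: u0 ∈ [10/161, 66/161)
j=3 picked index 4: u0 ∈ [-13/161, 43/161)
j=4 picked index 4: u0 ∈ [-36/161, 20/161)
j=5 picked index 6: u0 ∈ [11/161, 2/7)
j=6 picked index 6: u0 ∈ [-12/161, 1/7)
intersection: [11/161, 20/161)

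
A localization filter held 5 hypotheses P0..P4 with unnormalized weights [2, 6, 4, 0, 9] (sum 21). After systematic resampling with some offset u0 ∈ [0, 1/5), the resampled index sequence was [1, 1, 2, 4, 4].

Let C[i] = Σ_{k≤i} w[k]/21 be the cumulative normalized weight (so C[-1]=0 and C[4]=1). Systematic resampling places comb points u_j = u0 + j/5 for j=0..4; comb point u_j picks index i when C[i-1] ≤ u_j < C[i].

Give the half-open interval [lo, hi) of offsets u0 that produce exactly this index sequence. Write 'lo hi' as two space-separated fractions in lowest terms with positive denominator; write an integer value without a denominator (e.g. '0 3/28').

2/21 6/35

C = [2/21, 8/21, 4/7, 4/7, 1]
j=0 picked index 1: u0 ∈ [2/21, 8/21)
j=1 picked index 1: u0 ∈ [-11/105, 19/105)
j=2 picked index 2: u0 ∈ [-2/105, 6/35)
j=3 picked index 4: u0 ∈ [-1/35, 2/5)
j=4 picked index 4: u0 ∈ [-8/35, 1/5)
intersection: [2/21, 6/35)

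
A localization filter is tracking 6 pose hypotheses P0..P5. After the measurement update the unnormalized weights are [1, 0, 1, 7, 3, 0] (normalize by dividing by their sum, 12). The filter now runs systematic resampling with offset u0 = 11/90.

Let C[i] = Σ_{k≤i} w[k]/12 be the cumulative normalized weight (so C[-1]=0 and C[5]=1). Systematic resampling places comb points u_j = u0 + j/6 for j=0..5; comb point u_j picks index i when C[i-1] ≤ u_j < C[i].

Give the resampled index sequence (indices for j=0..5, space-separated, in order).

2 3 3 3 4 4

C = [1/12, 1/12, 1/6, 3/4, 1, 1]
j=0: u_0=11/90 ∈ [1/12, 1/6) → index 2
j=1: u_1=13/45 ∈ [1/6, 3/4) → index 3
j=2: u_2=41/90 ∈ [1/6, 3/4) → index 3
j=3: u_3=28/45 ∈ [1/6, 3/4) → index 3
j=4: u_4=71/90 ∈ [3/4, 1) → index 4
j=5: u_5=43/45 ∈ [3/4, 1) → index 4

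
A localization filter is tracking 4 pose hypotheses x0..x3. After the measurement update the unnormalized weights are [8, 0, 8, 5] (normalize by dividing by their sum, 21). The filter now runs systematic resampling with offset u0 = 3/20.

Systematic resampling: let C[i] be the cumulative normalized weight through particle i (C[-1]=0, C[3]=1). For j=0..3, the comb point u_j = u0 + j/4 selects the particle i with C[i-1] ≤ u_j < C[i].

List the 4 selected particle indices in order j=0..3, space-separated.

0 2 2 3

C = [8/21, 8/21, 16/21, 1]
j=0: u_0=3/20 ∈ [0, 8/21) → index 0
j=1: u_1=2/5 ∈ [8/21, 16/21) → index 2
j=2: u_2=13/20 ∈ [8/21, 16/21) → index 2
j=3: u_3=9/10 ∈ [16/21, 1) → index 3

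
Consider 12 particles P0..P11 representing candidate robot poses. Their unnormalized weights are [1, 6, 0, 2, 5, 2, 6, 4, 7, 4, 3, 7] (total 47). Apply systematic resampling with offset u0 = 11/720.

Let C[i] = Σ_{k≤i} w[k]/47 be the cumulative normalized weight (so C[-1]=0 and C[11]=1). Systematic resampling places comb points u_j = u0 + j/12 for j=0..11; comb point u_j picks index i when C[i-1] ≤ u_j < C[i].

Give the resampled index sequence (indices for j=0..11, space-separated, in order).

C = [1/47, 7/47, 7/47, 9/47, 14/47, 16/47, 22/47, 26/47, 33/47, 37/47, 40/47, 1]
j=0: u_0=11/720 ∈ [0, 1/47) → index 0
j=1: u_1=71/720 ∈ [1/47, 7/47) → index 1
j=2: u_2=131/720 ∈ [7/47, 9/47) → index 3
j=3: u_3=191/720 ∈ [9/47, 14/47) → index 4
j=4: u_4=251/720 ∈ [16/47, 22/47) → index 6
j=5: u_5=311/720 ∈ [16/47, 22/47) → index 6
j=6: u_6=371/720 ∈ [22/47, 26/47) → index 7
j=7: u_7=431/720 ∈ [26/47, 33/47) → index 8
j=8: u_8=491/720 ∈ [26/47, 33/47) → index 8
j=9: u_9=551/720 ∈ [33/47, 37/47) → index 9
j=10: u_10=611/720 ∈ [37/47, 40/47) → index 10
j=11: u_11=671/720 ∈ [40/47, 1) → index 11

0 1 3 4 6 6 7 8 8 9 10 11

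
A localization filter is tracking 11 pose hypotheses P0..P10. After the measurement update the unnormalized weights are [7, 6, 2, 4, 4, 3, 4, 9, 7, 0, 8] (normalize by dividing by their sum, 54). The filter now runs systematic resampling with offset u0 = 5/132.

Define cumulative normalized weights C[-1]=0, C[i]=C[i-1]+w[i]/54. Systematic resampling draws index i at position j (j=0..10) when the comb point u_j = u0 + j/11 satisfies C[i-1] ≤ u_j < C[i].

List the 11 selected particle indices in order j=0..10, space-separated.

0 0 1 3 4 6 7 7 8 10 10

C = [7/54, 13/54, 5/18, 19/54, 23/54, 13/27, 5/9, 13/18, 23/27, 23/27, 1]
j=0: u_0=5/132 ∈ [0, 7/54) → index 0
j=1: u_1=17/132 ∈ [0, 7/54) → index 0
j=2: u_2=29/132 ∈ [7/54, 13/54) → index 1
j=3: u_3=41/132 ∈ [5/18, 19/54) → index 3
j=4: u_4=53/132 ∈ [19/54, 23/54) → index 4
j=5: u_5=65/132 ∈ [13/27, 5/9) → index 6
j=6: u_6=7/12 ∈ [5/9, 13/18) → index 7
j=7: u_7=89/132 ∈ [5/9, 13/18) → index 7
j=8: u_8=101/132 ∈ [13/18, 23/27) → index 8
j=9: u_9=113/132 ∈ [23/27, 1) → index 10
j=10: u_10=125/132 ∈ [23/27, 1) → index 10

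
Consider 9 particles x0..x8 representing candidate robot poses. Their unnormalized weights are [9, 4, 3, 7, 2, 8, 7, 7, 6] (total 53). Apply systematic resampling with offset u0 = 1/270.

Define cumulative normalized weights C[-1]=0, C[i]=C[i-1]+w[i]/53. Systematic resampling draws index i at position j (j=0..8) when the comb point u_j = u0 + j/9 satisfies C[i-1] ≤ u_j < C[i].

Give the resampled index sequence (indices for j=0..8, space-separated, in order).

C = [9/53, 13/53, 16/53, 23/53, 25/53, 33/53, 40/53, 47/53, 1]
j=0: u_0=1/270 ∈ [0, 9/53) → index 0
j=1: u_1=31/270 ∈ [0, 9/53) → index 0
j=2: u_2=61/270 ∈ [9/53, 13/53) → index 1
j=3: u_3=91/270 ∈ [16/53, 23/53) → index 3
j=4: u_4=121/270 ∈ [23/53, 25/53) → index 4
j=5: u_5=151/270 ∈ [25/53, 33/53) → index 5
j=6: u_6=181/270 ∈ [33/53, 40/53) → index 6
j=7: u_7=211/270 ∈ [40/53, 47/53) → index 7
j=8: u_8=241/270 ∈ [47/53, 1) → index 8

0 0 1 3 4 5 6 7 8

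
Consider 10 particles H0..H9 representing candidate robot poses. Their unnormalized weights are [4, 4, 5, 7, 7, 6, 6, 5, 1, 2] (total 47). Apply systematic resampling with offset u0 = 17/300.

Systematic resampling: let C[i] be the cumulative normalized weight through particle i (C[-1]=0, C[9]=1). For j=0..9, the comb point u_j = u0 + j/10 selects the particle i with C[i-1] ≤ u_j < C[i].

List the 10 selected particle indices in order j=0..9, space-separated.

C = [4/47, 8/47, 13/47, 20/47, 27/47, 33/47, 39/47, 44/47, 45/47, 1]
j=0: u_0=17/300 ∈ [0, 4/47) → index 0
j=1: u_1=47/300 ∈ [4/47, 8/47) → index 1
j=2: u_2=77/300 ∈ [8/47, 13/47) → index 2
j=3: u_3=107/300 ∈ [13/47, 20/47) → index 3
j=4: u_4=137/300 ∈ [20/47, 27/47) → index 4
j=5: u_5=167/300 ∈ [20/47, 27/47) → index 4
j=6: u_6=197/300 ∈ [27/47, 33/47) → index 5
j=7: u_7=227/300 ∈ [33/47, 39/47) → index 6
j=8: u_8=257/300 ∈ [39/47, 44/47) → index 7
j=9: u_9=287/300 ∈ [44/47, 45/47) → index 8

0 1 2 3 4 4 5 6 7 8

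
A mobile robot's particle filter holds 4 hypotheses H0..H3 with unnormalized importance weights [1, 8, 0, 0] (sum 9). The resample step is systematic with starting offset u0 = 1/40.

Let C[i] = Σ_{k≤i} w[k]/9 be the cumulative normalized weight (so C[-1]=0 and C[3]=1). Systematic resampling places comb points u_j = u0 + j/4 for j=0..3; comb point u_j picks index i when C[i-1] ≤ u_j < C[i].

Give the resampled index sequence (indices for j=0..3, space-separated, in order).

0 1 1 1

C = [1/9, 1, 1, 1]
j=0: u_0=1/40 ∈ [0, 1/9) → index 0
j=1: u_1=11/40 ∈ [1/9, 1) → index 1
j=2: u_2=21/40 ∈ [1/9, 1) → index 1
j=3: u_3=31/40 ∈ [1/9, 1) → index 1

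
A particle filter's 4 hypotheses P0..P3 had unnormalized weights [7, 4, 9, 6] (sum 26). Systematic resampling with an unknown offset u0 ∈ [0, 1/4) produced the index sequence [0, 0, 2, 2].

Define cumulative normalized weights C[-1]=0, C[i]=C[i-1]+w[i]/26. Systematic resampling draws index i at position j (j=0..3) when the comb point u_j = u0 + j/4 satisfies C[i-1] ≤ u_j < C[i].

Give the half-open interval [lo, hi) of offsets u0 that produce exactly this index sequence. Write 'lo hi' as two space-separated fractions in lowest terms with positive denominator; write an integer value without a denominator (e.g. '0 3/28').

0 1/52

C = [7/26, 11/26, 10/13, 1]
j=0 picked index 0: u0 ∈ [0, 7/26)
j=1 picked index 0: u0 ∈ [-1/4, 1/52)
j=2 picked index 2: u0 ∈ [-1/13, 7/26)
j=3 picked index 2: u0 ∈ [-17/52, 1/52)
intersection: [0, 1/52)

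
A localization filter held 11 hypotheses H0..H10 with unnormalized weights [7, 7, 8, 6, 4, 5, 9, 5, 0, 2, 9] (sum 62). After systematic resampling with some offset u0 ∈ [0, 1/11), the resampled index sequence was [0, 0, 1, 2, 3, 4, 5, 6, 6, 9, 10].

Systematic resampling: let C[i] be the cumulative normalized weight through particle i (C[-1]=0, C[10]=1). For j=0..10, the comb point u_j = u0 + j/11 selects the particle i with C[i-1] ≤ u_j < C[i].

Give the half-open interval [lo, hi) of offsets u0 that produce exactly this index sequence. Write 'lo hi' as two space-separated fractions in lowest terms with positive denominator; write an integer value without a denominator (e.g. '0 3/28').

C = [7/62, 7/31, 11/31, 14/31, 16/31, 37/62, 23/31, 51/62, 51/62, 53/62, 1]
j=0 picked index 0: u0 ∈ [0, 7/62)
j=1 picked index 0: u0 ∈ [-1/11, 15/682)
j=2 picked index 1: u0 ∈ [-47/682, 15/341)
j=3 picked index 2: u0 ∈ [-16/341, 28/341)
j=4 picked index 3: u0 ∈ [-3/341, 30/341)
j=5 picked index 4: u0 ∈ [-1/341, 21/341)
j=6 picked index 5: u0 ∈ [-10/341, 35/682)
j=7 picked index 6: u0 ∈ [-27/682, 36/341)
j=8 picked index 6: u0 ∈ [-89/682, 5/341)
j=9 picked index 9: u0 ∈ [3/682, 25/682)
j=10 picked index 10: u0 ∈ [-37/682, 1/11)
intersection: [3/682, 5/341)

3/682 5/341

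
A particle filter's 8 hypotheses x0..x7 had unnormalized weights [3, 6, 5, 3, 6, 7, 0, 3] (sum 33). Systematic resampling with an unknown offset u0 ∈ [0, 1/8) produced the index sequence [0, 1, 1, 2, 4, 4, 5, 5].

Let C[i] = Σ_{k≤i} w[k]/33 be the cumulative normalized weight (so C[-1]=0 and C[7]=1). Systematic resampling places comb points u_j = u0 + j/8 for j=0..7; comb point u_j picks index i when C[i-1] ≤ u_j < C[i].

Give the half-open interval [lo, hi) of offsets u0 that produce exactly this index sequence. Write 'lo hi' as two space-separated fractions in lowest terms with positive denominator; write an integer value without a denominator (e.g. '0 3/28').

C = [1/11, 3/11, 14/33, 17/33, 23/33, 10/11, 10/11, 1]
j=0 picked index 0: u0 ∈ [0, 1/11)
j=1 picked index 1: u0 ∈ [-3/88, 13/88)
j=2 picked index 1: u0 ∈ [-7/44, 1/44)
j=3 picked index 2: u0 ∈ [-9/88, 13/264)
j=4 picked index 4: u0 ∈ [1/66, 13/66)
j=5 picked index 4: u0 ∈ [-29/264, 19/264)
j=6 picked index 5: u0 ∈ [-7/132, 7/44)
j=7 picked index 5: u0 ∈ [-47/264, 3/88)
intersection: [1/66, 1/44)

1/66 1/44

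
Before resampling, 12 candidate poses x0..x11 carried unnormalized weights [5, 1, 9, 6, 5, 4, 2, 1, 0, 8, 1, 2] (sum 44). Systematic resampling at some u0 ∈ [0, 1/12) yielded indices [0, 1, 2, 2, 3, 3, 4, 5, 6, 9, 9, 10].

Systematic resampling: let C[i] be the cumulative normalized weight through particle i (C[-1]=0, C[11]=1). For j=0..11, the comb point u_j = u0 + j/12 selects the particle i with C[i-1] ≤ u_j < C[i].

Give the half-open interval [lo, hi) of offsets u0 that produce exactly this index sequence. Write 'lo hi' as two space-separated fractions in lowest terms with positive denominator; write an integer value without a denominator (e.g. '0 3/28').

C = [5/44, 3/22, 15/44, 21/44, 13/22, 15/22, 8/11, 3/4, 3/4, 41/44, 21/22, 1]
j=0 picked index 0: u0 ∈ [0, 5/44)
j=1 picked index 1: u0 ∈ [1/33, 7/132)
j=2 picked index 2: u0 ∈ [-1/33, 23/132)
j=3 picked index 2: u0 ∈ [-5/44, 1/11)
j=4 picked index 3: u0 ∈ [1/132, 19/132)
j=5 picked index 3: u0 ∈ [-5/66, 2/33)
j=6 picked index 4: u0 ∈ [-1/44, 1/11)
j=7 picked index 5: u0 ∈ [1/132, 13/132)
j=8 picked index 6: u0 ∈ [1/66, 2/33)
j=9 picked index 9: u0 ∈ [0, 2/11)
j=10 picked index 9: u0 ∈ [-1/12, 13/132)
j=11 picked index 10: u0 ∈ [1/66, 5/132)
intersection: [1/33, 5/132)

1/33 5/132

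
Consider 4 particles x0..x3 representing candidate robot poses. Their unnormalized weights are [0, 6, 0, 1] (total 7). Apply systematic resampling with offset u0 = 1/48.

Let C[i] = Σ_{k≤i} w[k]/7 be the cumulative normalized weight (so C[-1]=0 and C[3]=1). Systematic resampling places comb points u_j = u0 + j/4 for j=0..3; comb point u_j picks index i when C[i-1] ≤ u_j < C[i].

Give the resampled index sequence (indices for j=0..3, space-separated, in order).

C = [0, 6/7, 6/7, 1]
j=0: u_0=1/48 ∈ [0, 6/7) → index 1
j=1: u_1=13/48 ∈ [0, 6/7) → index 1
j=2: u_2=25/48 ∈ [0, 6/7) → index 1
j=3: u_3=37/48 ∈ [0, 6/7) → index 1

1 1 1 1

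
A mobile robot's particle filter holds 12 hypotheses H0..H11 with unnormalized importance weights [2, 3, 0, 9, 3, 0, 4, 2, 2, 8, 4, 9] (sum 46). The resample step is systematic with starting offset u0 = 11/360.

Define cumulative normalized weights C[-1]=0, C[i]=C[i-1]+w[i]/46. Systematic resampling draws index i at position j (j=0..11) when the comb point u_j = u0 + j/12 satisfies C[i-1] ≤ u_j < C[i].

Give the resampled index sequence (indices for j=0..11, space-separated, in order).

0 3 3 3 4 6 8 9 9 10 11 11

C = [1/23, 5/46, 5/46, 7/23, 17/46, 17/46, 21/46, 1/2, 25/46, 33/46, 37/46, 1]
j=0: u_0=11/360 ∈ [0, 1/23) → index 0
j=1: u_1=41/360 ∈ [5/46, 7/23) → index 3
j=2: u_2=71/360 ∈ [5/46, 7/23) → index 3
j=3: u_3=101/360 ∈ [5/46, 7/23) → index 3
j=4: u_4=131/360 ∈ [7/23, 17/46) → index 4
j=5: u_5=161/360 ∈ [17/46, 21/46) → index 6
j=6: u_6=191/360 ∈ [1/2, 25/46) → index 8
j=7: u_7=221/360 ∈ [25/46, 33/46) → index 9
j=8: u_8=251/360 ∈ [25/46, 33/46) → index 9
j=9: u_9=281/360 ∈ [33/46, 37/46) → index 10
j=10: u_10=311/360 ∈ [37/46, 1) → index 11
j=11: u_11=341/360 ∈ [37/46, 1) → index 11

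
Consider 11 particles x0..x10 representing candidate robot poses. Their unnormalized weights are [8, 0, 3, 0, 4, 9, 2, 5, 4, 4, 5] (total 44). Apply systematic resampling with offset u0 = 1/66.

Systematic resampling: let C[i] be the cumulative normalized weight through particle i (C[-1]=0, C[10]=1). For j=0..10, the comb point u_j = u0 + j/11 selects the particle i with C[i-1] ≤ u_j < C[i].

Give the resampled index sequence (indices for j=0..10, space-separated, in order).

0 0 2 4 5 5 6 7 8 9 10

C = [2/11, 2/11, 1/4, 1/4, 15/44, 6/11, 13/22, 31/44, 35/44, 39/44, 1]
j=0: u_0=1/66 ∈ [0, 2/11) → index 0
j=1: u_1=7/66 ∈ [0, 2/11) → index 0
j=2: u_2=13/66 ∈ [2/11, 1/4) → index 2
j=3: u_3=19/66 ∈ [1/4, 15/44) → index 4
j=4: u_4=25/66 ∈ [15/44, 6/11) → index 5
j=5: u_5=31/66 ∈ [15/44, 6/11) → index 5
j=6: u_6=37/66 ∈ [6/11, 13/22) → index 6
j=7: u_7=43/66 ∈ [13/22, 31/44) → index 7
j=8: u_8=49/66 ∈ [31/44, 35/44) → index 8
j=9: u_9=5/6 ∈ [35/44, 39/44) → index 9
j=10: u_10=61/66 ∈ [39/44, 1) → index 10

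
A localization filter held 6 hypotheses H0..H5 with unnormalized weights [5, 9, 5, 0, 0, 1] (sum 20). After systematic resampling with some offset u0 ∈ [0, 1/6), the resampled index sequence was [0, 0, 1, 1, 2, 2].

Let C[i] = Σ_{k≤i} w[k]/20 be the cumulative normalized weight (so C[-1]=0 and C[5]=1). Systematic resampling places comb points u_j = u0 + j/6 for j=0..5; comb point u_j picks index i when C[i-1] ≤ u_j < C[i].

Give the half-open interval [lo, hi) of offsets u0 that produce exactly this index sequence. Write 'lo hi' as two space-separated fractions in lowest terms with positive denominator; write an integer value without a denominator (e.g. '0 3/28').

1/30 1/12

C = [1/4, 7/10, 19/20, 19/20, 19/20, 1]
j=0 picked index 0: u0 ∈ [0, 1/4)
j=1 picked index 0: u0 ∈ [-1/6, 1/12)
j=2 picked index 1: u0 ∈ [-1/12, 11/30)
j=3 picked index 1: u0 ∈ [-1/4, 1/5)
j=4 picked index 2: u0 ∈ [1/30, 17/60)
j=5 picked index 2: u0 ∈ [-2/15, 7/60)
intersection: [1/30, 1/12)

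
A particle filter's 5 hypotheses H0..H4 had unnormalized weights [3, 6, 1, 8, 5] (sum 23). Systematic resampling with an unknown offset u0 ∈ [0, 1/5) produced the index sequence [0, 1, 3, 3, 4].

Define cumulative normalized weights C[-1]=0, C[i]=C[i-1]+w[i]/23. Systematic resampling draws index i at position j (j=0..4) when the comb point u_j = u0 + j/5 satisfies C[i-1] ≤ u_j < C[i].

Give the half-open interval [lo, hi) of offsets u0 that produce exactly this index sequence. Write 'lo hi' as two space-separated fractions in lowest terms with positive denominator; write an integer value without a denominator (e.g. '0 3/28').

C = [3/23, 9/23, 10/23, 18/23, 1]
j=0 picked index 0: u0 ∈ [0, 3/23)
j=1 picked index 1: u0 ∈ [-8/115, 22/115)
j=2 picked index 3: u0 ∈ [4/115, 44/115)
j=3 picked index 3: u0 ∈ [-19/115, 21/115)
j=4 picked index 4: u0 ∈ [-2/115, 1/5)
intersection: [4/115, 3/23)

4/115 3/23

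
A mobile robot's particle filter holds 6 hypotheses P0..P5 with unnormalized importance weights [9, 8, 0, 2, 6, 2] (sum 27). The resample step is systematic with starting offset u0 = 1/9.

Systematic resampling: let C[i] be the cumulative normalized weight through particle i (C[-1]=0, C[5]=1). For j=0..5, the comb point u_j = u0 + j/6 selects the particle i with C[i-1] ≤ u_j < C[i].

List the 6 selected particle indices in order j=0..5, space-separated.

0 0 1 1 4 5

C = [1/3, 17/27, 17/27, 19/27, 25/27, 1]
j=0: u_0=1/9 ∈ [0, 1/3) → index 0
j=1: u_1=5/18 ∈ [0, 1/3) → index 0
j=2: u_2=4/9 ∈ [1/3, 17/27) → index 1
j=3: u_3=11/18 ∈ [1/3, 17/27) → index 1
j=4: u_4=7/9 ∈ [19/27, 25/27) → index 4
j=5: u_5=17/18 ∈ [25/27, 1) → index 5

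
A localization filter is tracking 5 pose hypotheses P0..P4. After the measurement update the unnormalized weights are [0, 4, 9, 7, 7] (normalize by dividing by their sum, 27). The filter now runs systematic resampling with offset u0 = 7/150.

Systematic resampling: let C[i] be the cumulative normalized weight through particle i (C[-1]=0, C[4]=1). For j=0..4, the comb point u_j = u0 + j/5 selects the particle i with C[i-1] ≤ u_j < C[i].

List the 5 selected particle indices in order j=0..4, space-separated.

1 2 2 3 4

C = [0, 4/27, 13/27, 20/27, 1]
j=0: u_0=7/150 ∈ [0, 4/27) → index 1
j=1: u_1=37/150 ∈ [4/27, 13/27) → index 2
j=2: u_2=67/150 ∈ [4/27, 13/27) → index 2
j=3: u_3=97/150 ∈ [13/27, 20/27) → index 3
j=4: u_4=127/150 ∈ [20/27, 1) → index 4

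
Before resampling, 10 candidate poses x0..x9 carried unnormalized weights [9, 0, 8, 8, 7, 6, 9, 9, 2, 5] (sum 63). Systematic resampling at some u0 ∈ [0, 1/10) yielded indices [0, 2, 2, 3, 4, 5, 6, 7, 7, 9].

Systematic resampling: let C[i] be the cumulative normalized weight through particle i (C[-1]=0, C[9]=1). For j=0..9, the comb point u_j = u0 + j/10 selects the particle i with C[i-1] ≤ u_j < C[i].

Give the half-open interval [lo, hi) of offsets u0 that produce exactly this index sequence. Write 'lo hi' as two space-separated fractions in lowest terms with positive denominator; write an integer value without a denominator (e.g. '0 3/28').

29/630 22/315

C = [1/7, 1/7, 17/63, 25/63, 32/63, 38/63, 47/63, 8/9, 58/63, 1]
j=0 picked index 0: u0 ∈ [0, 1/7)
j=1 picked index 2: u0 ∈ [3/70, 107/630)
j=2 picked index 2: u0 ∈ [-2/35, 22/315)
j=3 picked index 3: u0 ∈ [-19/630, 61/630)
j=4 picked index 4: u0 ∈ [-1/315, 34/315)
j=5 picked index 5: u0 ∈ [1/126, 13/126)
j=6 picked index 6: u0 ∈ [1/315, 46/315)
j=7 picked index 7: u0 ∈ [29/630, 17/90)
j=8 picked index 7: u0 ∈ [-17/315, 4/45)
j=9 picked index 9: u0 ∈ [13/630, 1/10)
intersection: [29/630, 22/315)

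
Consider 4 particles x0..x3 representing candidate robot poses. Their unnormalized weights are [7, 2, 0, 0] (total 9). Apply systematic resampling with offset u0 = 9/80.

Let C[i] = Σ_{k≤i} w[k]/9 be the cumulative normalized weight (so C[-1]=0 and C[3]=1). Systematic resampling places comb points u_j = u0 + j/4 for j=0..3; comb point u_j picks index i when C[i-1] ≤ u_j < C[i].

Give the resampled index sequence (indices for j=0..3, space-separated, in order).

C = [7/9, 1, 1, 1]
j=0: u_0=9/80 ∈ [0, 7/9) → index 0
j=1: u_1=29/80 ∈ [0, 7/9) → index 0
j=2: u_2=49/80 ∈ [0, 7/9) → index 0
j=3: u_3=69/80 ∈ [7/9, 1) → index 1

0 0 0 1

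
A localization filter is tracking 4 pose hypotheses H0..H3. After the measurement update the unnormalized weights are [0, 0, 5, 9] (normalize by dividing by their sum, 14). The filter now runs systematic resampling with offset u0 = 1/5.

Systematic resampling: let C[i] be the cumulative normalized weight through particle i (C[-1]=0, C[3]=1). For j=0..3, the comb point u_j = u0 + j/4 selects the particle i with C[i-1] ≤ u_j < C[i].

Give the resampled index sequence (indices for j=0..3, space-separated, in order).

2 3 3 3

C = [0, 0, 5/14, 1]
j=0: u_0=1/5 ∈ [0, 5/14) → index 2
j=1: u_1=9/20 ∈ [5/14, 1) → index 3
j=2: u_2=7/10 ∈ [5/14, 1) → index 3
j=3: u_3=19/20 ∈ [5/14, 1) → index 3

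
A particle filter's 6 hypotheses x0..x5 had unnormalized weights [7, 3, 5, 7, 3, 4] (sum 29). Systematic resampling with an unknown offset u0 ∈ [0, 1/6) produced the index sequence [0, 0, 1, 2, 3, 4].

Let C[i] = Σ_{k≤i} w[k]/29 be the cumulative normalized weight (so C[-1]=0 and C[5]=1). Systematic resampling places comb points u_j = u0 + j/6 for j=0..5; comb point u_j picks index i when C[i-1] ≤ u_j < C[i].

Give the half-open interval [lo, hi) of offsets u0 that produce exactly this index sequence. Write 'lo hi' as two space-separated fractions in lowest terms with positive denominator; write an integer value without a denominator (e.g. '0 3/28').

0 1/87

C = [7/29, 10/29, 15/29, 22/29, 25/29, 1]
j=0 picked index 0: u0 ∈ [0, 7/29)
j=1 picked index 0: u0 ∈ [-1/6, 13/174)
j=2 picked index 1: u0 ∈ [-8/87, 1/87)
j=3 picked index 2: u0 ∈ [-9/58, 1/58)
j=4 picked index 3: u0 ∈ [-13/87, 8/87)
j=5 picked index 4: u0 ∈ [-13/174, 5/174)
intersection: [0, 1/87)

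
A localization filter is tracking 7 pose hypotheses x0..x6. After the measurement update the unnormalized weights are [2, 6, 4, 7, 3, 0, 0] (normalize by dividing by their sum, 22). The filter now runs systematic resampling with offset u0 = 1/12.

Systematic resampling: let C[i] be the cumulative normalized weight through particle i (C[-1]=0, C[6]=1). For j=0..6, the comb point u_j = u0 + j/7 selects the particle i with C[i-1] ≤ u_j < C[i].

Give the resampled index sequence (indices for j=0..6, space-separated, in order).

0 1 2 2 3 3 4

C = [1/11, 4/11, 6/11, 19/22, 1, 1, 1]
j=0: u_0=1/12 ∈ [0, 1/11) → index 0
j=1: u_1=19/84 ∈ [1/11, 4/11) → index 1
j=2: u_2=31/84 ∈ [4/11, 6/11) → index 2
j=3: u_3=43/84 ∈ [4/11, 6/11) → index 2
j=4: u_4=55/84 ∈ [6/11, 19/22) → index 3
j=5: u_5=67/84 ∈ [6/11, 19/22) → index 3
j=6: u_6=79/84 ∈ [19/22, 1) → index 4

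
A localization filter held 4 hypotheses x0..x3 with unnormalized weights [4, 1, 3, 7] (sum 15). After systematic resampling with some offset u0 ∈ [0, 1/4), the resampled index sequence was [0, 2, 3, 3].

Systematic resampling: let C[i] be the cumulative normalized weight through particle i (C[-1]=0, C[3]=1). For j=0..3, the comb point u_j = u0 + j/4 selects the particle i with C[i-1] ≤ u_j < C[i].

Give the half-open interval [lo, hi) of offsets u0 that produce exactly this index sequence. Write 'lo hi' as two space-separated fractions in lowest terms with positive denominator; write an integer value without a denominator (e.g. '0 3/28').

C = [4/15, 1/3, 8/15, 1]
j=0 picked index 0: u0 ∈ [0, 4/15)
j=1 picked index 2: u0 ∈ [1/12, 17/60)
j=2 picked index 3: u0 ∈ [1/30, 1/2)
j=3 picked index 3: u0 ∈ [-13/60, 1/4)
intersection: [1/12, 1/4)

1/12 1/4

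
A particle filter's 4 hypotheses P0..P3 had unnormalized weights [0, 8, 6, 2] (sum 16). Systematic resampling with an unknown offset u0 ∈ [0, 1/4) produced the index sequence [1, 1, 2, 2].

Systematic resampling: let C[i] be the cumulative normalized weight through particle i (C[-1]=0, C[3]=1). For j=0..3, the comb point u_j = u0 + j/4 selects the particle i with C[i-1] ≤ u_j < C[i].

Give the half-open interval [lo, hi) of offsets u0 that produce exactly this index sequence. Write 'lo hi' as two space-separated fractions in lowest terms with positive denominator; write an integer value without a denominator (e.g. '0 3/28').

0 1/8

C = [0, 1/2, 7/8, 1]
j=0 picked index 1: u0 ∈ [0, 1/2)
j=1 picked index 1: u0 ∈ [-1/4, 1/4)
j=2 picked index 2: u0 ∈ [0, 3/8)
j=3 picked index 2: u0 ∈ [-1/4, 1/8)
intersection: [0, 1/8)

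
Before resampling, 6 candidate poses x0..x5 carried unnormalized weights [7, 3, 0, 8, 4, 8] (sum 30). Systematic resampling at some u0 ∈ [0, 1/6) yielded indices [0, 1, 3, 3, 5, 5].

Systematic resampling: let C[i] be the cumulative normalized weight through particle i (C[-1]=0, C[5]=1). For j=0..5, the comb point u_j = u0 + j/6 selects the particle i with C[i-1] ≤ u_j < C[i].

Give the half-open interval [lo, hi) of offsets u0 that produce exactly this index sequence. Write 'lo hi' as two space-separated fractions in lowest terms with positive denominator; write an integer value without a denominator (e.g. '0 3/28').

C = [7/30, 1/3, 1/3, 3/5, 11/15, 1]
j=0 picked index 0: u0 ∈ [0, 7/30)
j=1 picked index 1: u0 ∈ [1/15, 1/6)
j=2 picked index 3: u0 ∈ [0, 4/15)
j=3 picked index 3: u0 ∈ [-1/6, 1/10)
j=4 picked index 5: u0 ∈ [1/15, 1/3)
j=5 picked index 5: u0 ∈ [-1/10, 1/6)
intersection: [1/15, 1/10)

1/15 1/10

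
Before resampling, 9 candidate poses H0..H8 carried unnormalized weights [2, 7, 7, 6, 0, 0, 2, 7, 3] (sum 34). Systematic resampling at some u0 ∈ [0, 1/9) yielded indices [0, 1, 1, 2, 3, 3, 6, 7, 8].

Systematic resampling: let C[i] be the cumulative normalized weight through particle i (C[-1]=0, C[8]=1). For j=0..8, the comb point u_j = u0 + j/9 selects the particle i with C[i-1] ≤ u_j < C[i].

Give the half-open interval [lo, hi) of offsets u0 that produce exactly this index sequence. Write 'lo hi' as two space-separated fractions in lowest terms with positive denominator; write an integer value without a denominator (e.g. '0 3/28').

4/153 2/51

C = [1/17, 9/34, 8/17, 11/17, 11/17, 11/17, 12/17, 31/34, 1]
j=0 picked index 0: u0 ∈ [0, 1/17)
j=1 picked index 1: u0 ∈ [-8/153, 47/306)
j=2 picked index 1: u0 ∈ [-25/153, 13/306)
j=3 picked index 2: u0 ∈ [-7/102, 7/51)
j=4 picked index 3: u0 ∈ [4/153, 31/153)
j=5 picked index 3: u0 ∈ [-13/153, 14/153)
j=6 picked index 6: u0 ∈ [-1/51, 2/51)
j=7 picked index 7: u0 ∈ [-11/153, 41/306)
j=8 picked index 8: u0 ∈ [7/306, 1/9)
intersection: [4/153, 2/51)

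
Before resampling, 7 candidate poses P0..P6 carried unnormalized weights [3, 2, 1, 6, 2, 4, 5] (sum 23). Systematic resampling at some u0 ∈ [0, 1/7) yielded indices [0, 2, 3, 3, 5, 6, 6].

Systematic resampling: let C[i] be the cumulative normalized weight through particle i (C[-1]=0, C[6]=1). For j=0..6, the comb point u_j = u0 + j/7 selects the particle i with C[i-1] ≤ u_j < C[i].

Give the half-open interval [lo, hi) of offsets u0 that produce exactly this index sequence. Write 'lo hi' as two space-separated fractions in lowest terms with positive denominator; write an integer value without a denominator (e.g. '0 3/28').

C = [3/23, 5/23, 6/23, 12/23, 14/23, 18/23, 1]
j=0 picked index 0: u0 ∈ [0, 3/23)
j=1 picked index 2: u0 ∈ [12/161, 19/161)
j=2 picked index 3: u0 ∈ [-4/161, 38/161)
j=3 picked index 3: u0 ∈ [-27/161, 15/161)
j=4 picked index 5: u0 ∈ [6/161, 34/161)
j=5 picked index 6: u0 ∈ [11/161, 2/7)
j=6 picked index 6: u0 ∈ [-12/161, 1/7)
intersection: [12/161, 15/161)

12/161 15/161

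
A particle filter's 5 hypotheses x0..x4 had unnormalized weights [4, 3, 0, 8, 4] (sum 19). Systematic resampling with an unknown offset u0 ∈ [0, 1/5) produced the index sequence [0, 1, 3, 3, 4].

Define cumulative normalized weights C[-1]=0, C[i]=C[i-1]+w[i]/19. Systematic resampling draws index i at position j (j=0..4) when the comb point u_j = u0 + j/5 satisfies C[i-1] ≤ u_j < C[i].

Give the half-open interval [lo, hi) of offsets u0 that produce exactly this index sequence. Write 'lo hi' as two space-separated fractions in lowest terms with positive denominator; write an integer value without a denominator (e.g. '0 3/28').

C = [4/19, 7/19, 7/19, 15/19, 1]
j=0 picked index 0: u0 ∈ [0, 4/19)
j=1 picked index 1: u0 ∈ [1/95, 16/95)
j=2 picked index 3: u0 ∈ [-3/95, 37/95)
j=3 picked index 3: u0 ∈ [-22/95, 18/95)
j=4 picked index 4: u0 ∈ [-1/95, 1/5)
intersection: [1/95, 16/95)

1/95 16/95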